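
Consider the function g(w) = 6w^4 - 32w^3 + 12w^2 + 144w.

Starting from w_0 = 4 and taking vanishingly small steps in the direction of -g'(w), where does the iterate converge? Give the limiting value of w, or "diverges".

g'(w) = 24(w - 3)(w - 2)(w + 1), so g'(4) = 240.
Gradient descent moves in the -g' direction, i.e. w is decreasing.
The nearest critical point in that direction is w = 3, where g'' = 96 > 0 (a local minimum). The iterate converges there.

3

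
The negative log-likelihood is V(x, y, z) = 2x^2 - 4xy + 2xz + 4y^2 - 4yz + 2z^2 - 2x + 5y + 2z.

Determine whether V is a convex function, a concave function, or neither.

convex

V is quadratic, so its Hessian is the constant matrix H = [[4, -4, 2], [-4, 8, -4], [2, -4, 4]].
Leading principal minors: 4, 16, 32.
All positive ⇒ H ≻ 0 ⇒ convex.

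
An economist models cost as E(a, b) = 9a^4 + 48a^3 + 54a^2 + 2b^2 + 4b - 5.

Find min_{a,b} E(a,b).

-88

E(a,b) separates as P(a) + Q(b) − 5, so its minimum is min P + min Q − 5.
P'(a) = 36a(a + 1)(a + 3) vanishes at a ∈ {-3, -1, 0}; Q'(b) = 4b + 4 vanishes at b ∈ {-1}.
Local minima of P (where P''>0): P(-3)=-81, P(0)=0. Local minima of Q: Q(-1)=-2.
So the global minimum of E is P(-3) + Q(-1) − 5 = -81 − 2 − 5 = -88, attained at (-3, -1).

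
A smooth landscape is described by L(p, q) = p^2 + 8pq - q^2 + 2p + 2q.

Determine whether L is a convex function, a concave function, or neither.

neither

L is quadratic, so its Hessian is the constant matrix H = [[2, 8], [8, -2]].
det(H) = -68, tr(H) = 0.
det(H) < 0, so H is indefinite: neither convex nor concave.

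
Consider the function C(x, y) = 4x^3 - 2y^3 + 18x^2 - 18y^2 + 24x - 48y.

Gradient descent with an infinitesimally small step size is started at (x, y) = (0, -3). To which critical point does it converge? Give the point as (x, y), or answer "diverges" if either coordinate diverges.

C is separable, so gradient descent decouples: x follows -∂C/∂x, y follows -∂C/∂y.
∂C/∂x = 12(x + 1)(x + 2); at x=0 this is 24, so x decreases.
∂C/∂y = -6(y + 2)(y + 4); at y=-3 this is 6, so y decreases.
x converges to its nearest critical value -1 (a local min of the x-part); y converges to -4. The iterate converges to (-1, -4).

(-1, -4)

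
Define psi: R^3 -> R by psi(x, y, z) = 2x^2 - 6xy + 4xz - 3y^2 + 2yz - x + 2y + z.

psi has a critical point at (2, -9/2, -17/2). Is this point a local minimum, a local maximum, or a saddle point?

The Hessian is constant: H = [[4, -6, 4], [-6, -6, 2], [4, 2, 0]].
Leading principal minors: Δ₁ = 4, Δ₂ = -60, Δ₃ = -16.
The minors fit neither the all-positive nor the alternating-sign pattern, so H is indefinite: a saddle point.

saddle point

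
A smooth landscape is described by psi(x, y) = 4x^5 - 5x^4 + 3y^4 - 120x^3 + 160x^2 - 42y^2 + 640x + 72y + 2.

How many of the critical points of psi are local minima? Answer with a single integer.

4

psi separates as a function of x plus a function of y, so ∇psi=0 decouples.
∂psi/∂x = 20(x - 4)(x - 2)(x + 1)(x + 4) = 0 at x ∈ {-4, -1, 2, 4}; ∂psi/∂y = 12(y - 2)(y - 1)(y + 3) = 0 at y ∈ {-3, 1, 2}.
The Hessian is diagonal: diag(psi_xx, psi_yy). Second derivatives: psi_xx(-4)=-2880, psi_xx(-1)=900, psi_xx(2)=-720, psi_xx(4)=1600; psi_yy(-3)=240, psi_yy(1)=-48, psi_yy(2)=60.
Local minima occur where both diagonal entries positive: (-1, -3), (-1, 2), (4, -3), (4, 2). Count: 4.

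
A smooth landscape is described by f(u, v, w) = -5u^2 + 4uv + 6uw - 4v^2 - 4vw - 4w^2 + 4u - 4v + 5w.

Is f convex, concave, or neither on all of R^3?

concave

f is quadratic, so its Hessian is the constant matrix H = [[-10, 4, 6], [4, -8, -4], [6, -4, -8]].
Leading principal minors: -10, 64, -256.
Signs alternate −, +, − ⇒ H ≺ 0 ⇒ concave.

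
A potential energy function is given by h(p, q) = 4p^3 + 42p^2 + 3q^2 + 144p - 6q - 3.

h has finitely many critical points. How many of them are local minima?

1

h separates as a function of p plus a function of q, so ∇h=0 decouples.
∂h/∂p = 12(p + 3)(p + 4) = 0 at p ∈ {-4, -3}; ∂h/∂q = 6(q - 1) = 0 at q ∈ {1}.
The Hessian is diagonal: diag(h_pp, h_qq). Second derivatives: h_pp(-4)=-12, h_pp(-3)=12; h_qq(1)=6.
Local minima occur where both diagonal entries positive: (-3, 1). Count: 1.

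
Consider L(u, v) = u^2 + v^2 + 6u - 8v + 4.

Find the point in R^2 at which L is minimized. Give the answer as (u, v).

L(u,v) separates as P(u) + Q(v) + 4, so its minimum is min P + min Q + 4.
P'(u) = 2u + 6 vanishes at u ∈ {-3}; Q'(v) = 2v - 8 vanishes at v ∈ {4}.
Local minima of P (where P''>0): P(-3)=-9. Local minima of Q: Q(4)=-16.
So the global minimum of L is P(-3) + Q(4) + 4 = -9 − 16 + 4 = -21, attained at (-3, 4).

(-3, 4)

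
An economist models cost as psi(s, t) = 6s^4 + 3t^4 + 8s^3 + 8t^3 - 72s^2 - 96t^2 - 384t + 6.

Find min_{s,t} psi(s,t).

psi(s,t) separates as P(s) + Q(t) + 6, so its minimum is min P + min Q + 6.
P'(s) = 24s(s - 2)(s + 3) vanishes at s ∈ {-3, 0, 2}; Q'(t) = 12(t - 4)(t + 2)(t + 4) vanishes at t ∈ {-4, -2, 4}.
Local minima of P (where P''>0): P(-3)=-378, P(2)=-128. Local minima of Q: Q(-4)=256, Q(4)=-1792.
So the global minimum of psi is P(-3) + Q(4) + 6 = -378 − 1792 + 6 = -2164, attained at (-3, 4).

-2164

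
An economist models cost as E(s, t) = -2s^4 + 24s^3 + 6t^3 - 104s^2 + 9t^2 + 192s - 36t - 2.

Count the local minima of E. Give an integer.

E separates as a function of s plus a function of t, so ∇E=0 decouples.
∂E/∂s = -8(s - 4)(s - 3)(s - 2) = 0 at s ∈ {2, 3, 4}; ∂E/∂t = 18(t - 1)(t + 2) = 0 at t ∈ {-2, 1}.
The Hessian is diagonal: diag(E_ss, E_tt). Second derivatives: E_ss(2)=-16, E_ss(3)=8, E_ss(4)=-16; E_tt(-2)=-54, E_tt(1)=54.
Local minima occur where both diagonal entries positive: (3, 1). Count: 1.

1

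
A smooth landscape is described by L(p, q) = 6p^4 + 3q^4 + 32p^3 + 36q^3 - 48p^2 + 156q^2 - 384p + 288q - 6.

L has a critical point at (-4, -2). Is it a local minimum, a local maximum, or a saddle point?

local minimum

The mixed partial ∂²L/∂p∂q is 0, so the Hessian at any point is diag(L_pp, L_qq) = diag(24(3p^2 + 8p - 4), 12(3q^2 + 18q + 26)).
At (-4, -2): H = diag(288, 24).
Both eigenvalues are positive, so H is positive definite: a local minimum.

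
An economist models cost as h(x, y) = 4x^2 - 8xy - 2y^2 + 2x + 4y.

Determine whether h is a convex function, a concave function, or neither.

h is quadratic, so its Hessian is the constant matrix H = [[8, -8], [-8, -4]].
det(H) = -96, tr(H) = 4.
det(H) < 0, so H is indefinite: neither convex nor concave.

neither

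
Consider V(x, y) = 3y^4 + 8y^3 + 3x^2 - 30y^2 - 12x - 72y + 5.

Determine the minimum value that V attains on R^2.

V(x,y) separates as P(x) + Q(y) + 5, so its minimum is min P + min Q + 5.
P'(x) = 6x - 12 vanishes at x ∈ {2}; Q'(y) = 12(y - 2)(y + 1)(y + 3) vanishes at y ∈ {-3, -1, 2}.
Local minima of P (where P''>0): P(2)=-12. Local minima of Q: Q(-3)=-27, Q(2)=-152.
So the global minimum of V is P(2) + Q(2) + 5 = -12 − 152 + 5 = -159, attained at (2, 2).

-159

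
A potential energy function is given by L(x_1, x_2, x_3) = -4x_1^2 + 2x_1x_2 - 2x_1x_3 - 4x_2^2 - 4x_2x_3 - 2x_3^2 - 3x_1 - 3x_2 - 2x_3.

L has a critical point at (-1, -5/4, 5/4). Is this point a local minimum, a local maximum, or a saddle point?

local maximum

The Hessian is constant: H = [[-8, 2, -2], [2, -8, -4], [-2, -4, -4]].
Leading principal minors: Δ₁ = -8, Δ₂ = 60, Δ₃ = -48.
The minors alternate sign starting negative (−, +, −), so H is negative definite: a local maximum.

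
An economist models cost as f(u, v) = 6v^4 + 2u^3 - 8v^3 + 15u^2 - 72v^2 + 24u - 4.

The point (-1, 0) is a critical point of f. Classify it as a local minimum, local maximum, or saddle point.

The mixed partial ∂²f/∂u∂v is 0, so the Hessian at any point is diag(f_uu, f_vv) = diag(6(2u + 5), 24(3v^2 - 2v - 6)).
At (-1, 0): H = diag(18, -144).
The eigenvalues have opposite signs, so H is indefinite: a saddle point.

saddle point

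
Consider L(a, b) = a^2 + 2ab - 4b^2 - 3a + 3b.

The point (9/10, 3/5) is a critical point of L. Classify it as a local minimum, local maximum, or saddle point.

The Hessian of L is constant: H = [[2, 2], [2, -8]].
det(H) = 2·(-8) − 2² = -20.
Since det(H) < 0, H is indefinite and the critical point is a saddle point.

saddle point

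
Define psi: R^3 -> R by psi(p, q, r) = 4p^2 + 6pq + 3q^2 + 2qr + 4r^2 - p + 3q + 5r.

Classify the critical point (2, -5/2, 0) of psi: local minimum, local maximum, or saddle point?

The Hessian is constant: H = [[8, 6, 0], [6, 6, 2], [0, 2, 8]].
Leading principal minors: Δ₁ = 8, Δ₂ = 12, Δ₃ = 64.
All leading minors are positive, so H is positive definite: a local minimum.

local minimum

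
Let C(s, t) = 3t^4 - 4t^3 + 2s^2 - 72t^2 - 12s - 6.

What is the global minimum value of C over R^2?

-664

C(s,t) separates as P(s) + Q(t) − 6, so its minimum is min P + min Q − 6.
P'(s) = 4s - 12 vanishes at s ∈ {3}; Q'(t) = 12t(t - 4)(t + 3) vanishes at t ∈ {-3, 0, 4}.
Local minima of P (where P''>0): P(3)=-18. Local minima of Q: Q(-3)=-297, Q(4)=-640.
So the global minimum of C is P(3) + Q(4) − 6 = -18 − 640 − 6 = -664, attained at (3, 4).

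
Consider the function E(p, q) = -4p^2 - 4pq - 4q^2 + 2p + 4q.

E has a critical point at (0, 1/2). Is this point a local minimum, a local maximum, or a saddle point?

local maximum

The Hessian of E is constant: H = [[-8, -4], [-4, -8]].
det(H) = (-8)·(-8) − (-4)² = 48.
det(H) > 0 and tr(H) = -16 < 0, so H is negative definite and the point is a local maximum.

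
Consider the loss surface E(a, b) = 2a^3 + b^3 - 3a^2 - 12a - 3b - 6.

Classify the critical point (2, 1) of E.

local minimum

The mixed partial ∂²E/∂a∂b is 0, so the Hessian at any point is diag(E_aa, E_bb) = diag(6(2a - 1), 6b).
At (2, 1): H = diag(18, 6).
Both eigenvalues are positive, so H is positive definite: a local minimum.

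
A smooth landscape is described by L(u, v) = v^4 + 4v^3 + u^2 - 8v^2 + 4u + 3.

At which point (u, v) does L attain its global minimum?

L(u,v) separates as P(u) + Q(v) + 3, so its minimum is min P + min Q + 3.
P'(u) = 2u + 4 vanishes at u ∈ {-2}; Q'(v) = 4v(v - 1)(v + 4) vanishes at v ∈ {-4, 0, 1}.
Local minima of P (where P''>0): P(-2)=-4. Local minima of Q: Q(-4)=-128, Q(1)=-3.
So the global minimum of L is P(-2) + Q(-4) + 3 = -4 − 128 + 3 = -129, attained at (-2, -4).

(-2, -4)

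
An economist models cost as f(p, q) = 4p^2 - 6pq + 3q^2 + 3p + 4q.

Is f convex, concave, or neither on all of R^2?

convex

f is quadratic, so its Hessian is the constant matrix H = [[8, -6], [-6, 6]].
det(H) = 12, tr(H) = 14.
det(H) > 0 and tr(H) > 0, so H is positive definite everywhere: convex.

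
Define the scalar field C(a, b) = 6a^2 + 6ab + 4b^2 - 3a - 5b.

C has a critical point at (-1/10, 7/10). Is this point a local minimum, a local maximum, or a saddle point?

The Hessian of C is constant: H = [[12, 6], [6, 8]].
det(H) = 12·8 − 6² = 60.
det(H) > 0 and tr(H) = 20 > 0, so H is positive definite and the point is a local minimum.

local minimum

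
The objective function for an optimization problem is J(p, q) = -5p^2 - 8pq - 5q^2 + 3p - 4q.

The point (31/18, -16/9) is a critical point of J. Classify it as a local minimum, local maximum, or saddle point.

local maximum

The Hessian of J is constant: H = [[-10, -8], [-8, -10]].
det(H) = (-10)·(-10) − (-8)² = 36.
det(H) > 0 and tr(H) = -20 < 0, so H is negative definite and the point is a local maximum.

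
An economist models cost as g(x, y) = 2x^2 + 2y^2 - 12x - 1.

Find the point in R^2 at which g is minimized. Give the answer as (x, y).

g(x,y) separates as P(x) + Q(y) − 1, so its minimum is min P + min Q − 1.
P'(x) = 4x - 12 vanishes at x ∈ {3}; Q'(y) = 4y vanishes at y ∈ {0}.
Local minima of P (where P''>0): P(3)=-18. Local minima of Q: Q(0)=0.
So the global minimum of g is P(3) + Q(0) − 1 = -18 + 0 − 1 = -19, attained at (3, 0).

(3, 0)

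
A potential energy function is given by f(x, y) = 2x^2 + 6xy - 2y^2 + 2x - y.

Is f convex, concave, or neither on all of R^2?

f is quadratic, so its Hessian is the constant matrix H = [[4, 6], [6, -4]].
det(H) = -52, tr(H) = 0.
det(H) < 0, so H is indefinite: neither convex nor concave.

neither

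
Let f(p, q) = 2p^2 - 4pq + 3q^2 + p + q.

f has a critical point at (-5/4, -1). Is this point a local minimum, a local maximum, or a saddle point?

local minimum

The Hessian of f is constant: H = [[4, -4], [-4, 6]].
det(H) = 4·6 − (-4)² = 8.
det(H) > 0 and tr(H) = 10 > 0, so H is positive definite and the point is a local minimum.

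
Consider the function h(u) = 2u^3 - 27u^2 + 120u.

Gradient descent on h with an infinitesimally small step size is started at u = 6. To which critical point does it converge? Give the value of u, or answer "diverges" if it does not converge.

h'(u) = 6(u - 5)(u - 4), so h'(6) = 12.
Gradient descent moves in the -h' direction, i.e. u is decreasing.
The nearest critical point in that direction is u = 5, where h'' = 6 > 0 (a local minimum). The iterate converges there.

5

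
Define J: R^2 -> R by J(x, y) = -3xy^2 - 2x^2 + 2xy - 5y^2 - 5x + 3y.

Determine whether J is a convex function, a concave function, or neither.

neither

The term -3xy^2 is cubic, so the Hessian is not constant.
∂²J/∂y² = -6x - 10, which takes both signs as x varies (negative for sufficiently large x). A diagonal entry of the Hessian changing sign means the Hessian is neither positive- nor negative-semidefinite on all of R^2.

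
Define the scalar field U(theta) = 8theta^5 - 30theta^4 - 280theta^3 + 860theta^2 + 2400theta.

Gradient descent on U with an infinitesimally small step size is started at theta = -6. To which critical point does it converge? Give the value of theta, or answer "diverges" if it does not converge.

diverges

U'(theta) = 40(theta - 5)(theta - 3)(theta + 1)(theta + 4), so U'(-6) = 39600.
Gradient descent moves in the -U' direction, i.e. theta is decreasing.
There is no critical point below theta=-6, and U' keeps the same sign, so the iterate runs off to −∞.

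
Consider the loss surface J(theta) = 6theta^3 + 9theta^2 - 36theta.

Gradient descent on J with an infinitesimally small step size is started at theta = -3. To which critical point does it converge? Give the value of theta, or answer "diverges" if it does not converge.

J'(theta) = 18(theta - 1)(theta + 2), so J'(-3) = 72.
Gradient descent moves in the -J' direction, i.e. theta is decreasing.
There is no critical point below theta=-3, and J' keeps the same sign, so the iterate runs off to −∞.

diverges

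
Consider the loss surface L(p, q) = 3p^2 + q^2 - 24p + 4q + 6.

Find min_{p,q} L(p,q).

L(p,q) separates as A(p) + B(q) + 6, so its minimum is min A + min B + 6.
A'(p) = 6p - 24 vanishes at p ∈ {4}; B'(q) = 2q + 4 vanishes at q ∈ {-2}.
Local minima of A (where A''>0): A(4)=-48. Local minima of B: B(-2)=-4.
So the global minimum of L is A(4) + B(-2) + 6 = -48 − 4 + 6 = -46, attained at (4, -2).

-46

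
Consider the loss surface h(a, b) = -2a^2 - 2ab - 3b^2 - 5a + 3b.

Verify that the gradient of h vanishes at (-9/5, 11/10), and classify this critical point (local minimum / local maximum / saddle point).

local maximum

∇h = (-4a - 2b - 5, -2a - 6b + 3); substituting (-9/5, 11/10) gives ∇h = (0, 0), so (-9/5, 11/10) is indeed a critical point.
The Hessian of h is constant: H = [[-4, -2], [-2, -6]].
det(H) = (-4)·(-6) − (-2)² = 20.
det(H) > 0 and tr(H) = -10 < 0, so H is negative definite and the point is a local maximum.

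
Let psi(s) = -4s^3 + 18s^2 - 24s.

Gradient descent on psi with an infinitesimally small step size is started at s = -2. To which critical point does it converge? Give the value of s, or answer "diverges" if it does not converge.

psi'(s) = -12(s - 2)(s - 1), so psi'(-2) = -144.
Gradient descent moves in the -psi' direction, i.e. s is increasing.
The nearest critical point in that direction is s = 1, where psi'' = 12 > 0 (a local minimum). The iterate converges there.

1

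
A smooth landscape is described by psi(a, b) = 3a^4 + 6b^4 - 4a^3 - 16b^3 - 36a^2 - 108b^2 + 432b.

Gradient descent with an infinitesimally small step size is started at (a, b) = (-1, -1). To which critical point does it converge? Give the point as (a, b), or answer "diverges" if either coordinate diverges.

(-2, -3)

psi is separable, so gradient descent decouples: a follows -∂psi/∂a, b follows -∂psi/∂b.
∂psi/∂a = 12a(a - 3)(a + 2); at a=-1 this is 48, so a decreases.
∂psi/∂b = 24(b - 3)(b - 2)(b + 3); at b=-1 this is 576, so b decreases.
a converges to its nearest critical value -2 (a local min of the a-part); b converges to -3. The iterate converges to (-2, -3).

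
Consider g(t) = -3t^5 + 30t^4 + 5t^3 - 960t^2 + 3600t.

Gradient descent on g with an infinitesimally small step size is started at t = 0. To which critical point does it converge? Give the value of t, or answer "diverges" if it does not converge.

g'(t) = -15(t - 5)(t - 4)(t - 3)(t + 4), so g'(0) = 3600.
Gradient descent moves in the -g' direction, i.e. t is decreasing.
The nearest critical point in that direction is t = -4, where g'' = 7560 > 0 (a local minimum). The iterate converges there.

-4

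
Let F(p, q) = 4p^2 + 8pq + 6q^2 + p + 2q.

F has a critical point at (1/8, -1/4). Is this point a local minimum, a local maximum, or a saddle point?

The Hessian of F is constant: H = [[8, 8], [8, 12]].
det(H) = 8·12 − 8² = 32.
det(H) > 0 and tr(H) = 20 > 0, so H is positive definite and the point is a local minimum.

local minimum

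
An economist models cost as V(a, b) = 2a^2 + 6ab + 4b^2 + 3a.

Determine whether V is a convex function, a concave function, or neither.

neither

V is quadratic, so its Hessian is the constant matrix H = [[4, 6], [6, 8]].
det(H) = -4, tr(H) = 12.
det(H) < 0, so H is indefinite: neither convex nor concave.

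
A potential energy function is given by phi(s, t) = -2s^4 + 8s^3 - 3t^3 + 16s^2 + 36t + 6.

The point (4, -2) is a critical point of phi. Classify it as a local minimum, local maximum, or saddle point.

The mixed partial ∂²phi/∂s∂t is 0, so the Hessian at any point is diag(phi_ss, phi_tt) = diag(8(-3s^2 + 6s + 4), -18t).
At (4, -2): H = diag(-160, 36).
The eigenvalues have opposite signs, so H is indefinite: a saddle point.

saddle point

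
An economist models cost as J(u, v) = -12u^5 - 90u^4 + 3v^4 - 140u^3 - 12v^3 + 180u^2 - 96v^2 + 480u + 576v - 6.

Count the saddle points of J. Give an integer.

J separates as a function of u plus a function of v, so ∇J=0 decouples.
∂J/∂u = -60(u - 1)(u + 1)(u + 2)(u + 4) = 0 at u ∈ {-4, -2, -1, 1}; ∂J/∂v = 12(v - 4)(v - 3)(v + 4) = 0 at v ∈ {-4, 3, 4}.
The Hessian is diagonal: diag(J_uu, J_vv). Second derivatives: J_uu(-4)=1800, J_uu(-2)=-360, J_uu(-1)=360, J_uu(1)=-1800; J_vv(-4)=672, J_vv(3)=-84, J_vv(4)=96.
Saddle points occur where the two diagonal entries have opposite signs: (-4, 3), (-2, -4), (-2, 4), (-1, 3), (1, -4), (1, 4). Count: 6.

6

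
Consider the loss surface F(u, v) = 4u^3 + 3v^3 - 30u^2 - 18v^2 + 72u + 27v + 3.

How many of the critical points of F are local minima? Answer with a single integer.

1

F separates as a function of u plus a function of v, so ∇F=0 decouples.
∂F/∂u = 12(u - 3)(u - 2) = 0 at u ∈ {2, 3}; ∂F/∂v = 9(v - 3)(v - 1) = 0 at v ∈ {1, 3}.
The Hessian is diagonal: diag(F_uu, F_vv). Second derivatives: F_uu(2)=-12, F_uu(3)=12; F_vv(1)=-18, F_vv(3)=18.
Local minima occur where both diagonal entries positive: (3, 3). Count: 1.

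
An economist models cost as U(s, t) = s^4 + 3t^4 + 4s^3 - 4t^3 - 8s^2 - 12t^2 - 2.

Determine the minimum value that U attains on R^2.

-162

U(s,t) separates as P(s) + Q(t) − 2, so its minimum is min P + min Q − 2.
P'(s) = 4s(s - 1)(s + 4) vanishes at s ∈ {-4, 0, 1}; Q'(t) = 12t(t - 2)(t + 1) vanishes at t ∈ {-1, 0, 2}.
Local minima of P (where P''>0): P(-4)=-128, P(1)=-3. Local minima of Q: Q(-1)=-5, Q(2)=-32.
So the global minimum of U is P(-4) + Q(2) − 2 = -128 − 32 − 2 = -162, attained at (-4, 2).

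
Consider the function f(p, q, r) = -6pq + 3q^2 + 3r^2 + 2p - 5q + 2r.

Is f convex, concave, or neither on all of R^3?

neither

f is quadratic, so its Hessian is the constant matrix H = [[0, -6, 0], [-6, 6, 0], [0, 0, 6]].
Leading principal minors: 0, -36, -216.
Neither pattern holds ⇒ H is indefinite ⇒ neither convex nor concave.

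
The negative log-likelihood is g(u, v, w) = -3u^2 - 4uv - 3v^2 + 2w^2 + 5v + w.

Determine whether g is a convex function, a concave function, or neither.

neither

g is quadratic, so its Hessian is the constant matrix H = [[-6, -4, 0], [-4, -6, 0], [0, 0, 4]].
Leading principal minors: -6, 20, 80.
Neither pattern holds ⇒ H is indefinite ⇒ neither convex nor concave.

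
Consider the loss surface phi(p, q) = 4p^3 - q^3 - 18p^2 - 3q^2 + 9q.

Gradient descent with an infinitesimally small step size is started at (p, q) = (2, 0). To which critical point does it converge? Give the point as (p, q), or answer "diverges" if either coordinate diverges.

(3, -3)

phi is separable, so gradient descent decouples: p follows -∂phi/∂p, q follows -∂phi/∂q.
∂phi/∂p = 12p(p - 3); at p=2 this is -24, so p increases.
∂phi/∂q = -3(q - 1)(q + 3); at q=0 this is 9, so q decreases.
p converges to its nearest critical value 3 (a local min of the p-part); q converges to -3. The iterate converges to (3, -3).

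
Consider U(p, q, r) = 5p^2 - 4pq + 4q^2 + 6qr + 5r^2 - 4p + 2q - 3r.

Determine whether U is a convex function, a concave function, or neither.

convex

U is quadratic, so its Hessian is the constant matrix H = [[10, -4, 0], [-4, 8, 6], [0, 6, 10]].
Leading principal minors: 10, 64, 280.
All positive ⇒ H ≻ 0 ⇒ convex.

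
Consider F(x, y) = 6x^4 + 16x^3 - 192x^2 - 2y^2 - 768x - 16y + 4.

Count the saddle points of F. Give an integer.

F separates as a function of x plus a function of y, so ∇F=0 decouples.
∂F/∂x = 24(x - 4)(x + 2)(x + 4) = 0 at x ∈ {-4, -2, 4}; ∂F/∂y = -4(y + 4) = 0 at y ∈ {-4}.
The Hessian is diagonal: diag(F_xx, F_yy). Second derivatives: F_xx(-4)=384, F_xx(-2)=-288, F_xx(4)=1152; F_yy(-4)=-4.
Saddle points occur where the two diagonal entries have opposite signs: (-4, -4), (4, -4). Count: 2.

2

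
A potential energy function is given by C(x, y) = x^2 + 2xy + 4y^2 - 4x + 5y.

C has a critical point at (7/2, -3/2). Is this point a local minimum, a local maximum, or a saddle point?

The Hessian of C is constant: H = [[2, 2], [2, 8]].
det(H) = 2·8 − 2² = 12.
det(H) > 0 and tr(H) = 10 > 0, so H is positive definite and the point is a local minimum.

local minimum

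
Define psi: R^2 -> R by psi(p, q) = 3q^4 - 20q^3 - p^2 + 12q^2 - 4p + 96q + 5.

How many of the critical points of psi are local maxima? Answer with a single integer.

psi separates as a function of p plus a function of q, so ∇psi=0 decouples.
∂psi/∂p = -2(p + 2) = 0 at p ∈ {-2}; ∂psi/∂q = 12(q - 4)(q - 2)(q + 1) = 0 at q ∈ {-1, 2, 4}.
The Hessian is diagonal: diag(psi_pp, psi_qq). Second derivatives: psi_pp(-2)=-2; psi_qq(-1)=180, psi_qq(2)=-72, psi_qq(4)=120.
Local maxima occur where both diagonal entries negative: (-2, 2). Count: 1.

1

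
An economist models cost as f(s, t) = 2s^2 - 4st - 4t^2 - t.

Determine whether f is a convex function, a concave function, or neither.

neither

f is quadratic, so its Hessian is the constant matrix H = [[4, -4], [-4, -8]].
det(H) = -48, tr(H) = -4.
det(H) < 0, so H is indefinite: neither convex nor concave.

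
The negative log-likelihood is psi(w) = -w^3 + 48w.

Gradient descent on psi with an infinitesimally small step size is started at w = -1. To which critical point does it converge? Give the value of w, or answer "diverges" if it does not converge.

psi'(w) = -3(w - 4)(w + 4), so psi'(-1) = 45.
Gradient descent moves in the -psi' direction, i.e. w is decreasing.
The nearest critical point in that direction is w = -4, where psi'' = 24 > 0 (a local minimum). The iterate converges there.

-4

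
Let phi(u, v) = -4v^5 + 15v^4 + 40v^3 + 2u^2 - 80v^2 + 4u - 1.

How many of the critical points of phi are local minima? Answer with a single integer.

2

phi separates as a function of u plus a function of v, so ∇phi=0 decouples.
∂phi/∂u = 4(u + 1) = 0 at u ∈ {-1}; ∂phi/∂v = -20v(v - 4)(v - 1)(v + 2) = 0 at v ∈ {-2, 0, 1, 4}.
The Hessian is diagonal: diag(phi_uu, phi_vv). Second derivatives: phi_uu(-1)=4; phi_vv(-2)=720, phi_vv(0)=-160, phi_vv(1)=180, phi_vv(4)=-1440.
Local minima occur where both diagonal entries positive: (-1, -2), (-1, 1). Count: 2.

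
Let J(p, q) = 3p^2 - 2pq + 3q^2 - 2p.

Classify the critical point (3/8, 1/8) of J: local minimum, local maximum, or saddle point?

local minimum

The Hessian of J is constant: H = [[6, -2], [-2, 6]].
det(H) = 6·6 − (-2)² = 32.
det(H) > 0 and tr(H) = 12 > 0, so H is positive definite and the point is a local minimum.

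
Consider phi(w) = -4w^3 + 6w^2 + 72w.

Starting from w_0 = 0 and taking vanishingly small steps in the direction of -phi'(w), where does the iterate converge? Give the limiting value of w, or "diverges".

-2

phi'(w) = -12(w - 3)(w + 2), so phi'(0) = 72.
Gradient descent moves in the -phi' direction, i.e. w is decreasing.
The nearest critical point in that direction is w = -2, where phi'' = 60 > 0 (a local minimum). The iterate converges there.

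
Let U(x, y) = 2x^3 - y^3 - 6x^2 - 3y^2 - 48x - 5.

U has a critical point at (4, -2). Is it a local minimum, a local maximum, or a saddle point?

local minimum

The mixed partial ∂²U/∂x∂y is 0, so the Hessian at any point is diag(U_xx, U_yy) = diag(12(x - 1), -6(y + 1)).
At (4, -2): H = diag(36, 6).
Both eigenvalues are positive, so H is positive definite: a local minimum.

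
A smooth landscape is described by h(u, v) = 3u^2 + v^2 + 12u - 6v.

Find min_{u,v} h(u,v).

h(u,v) separates as P(u) + Q(v), so its minimum is min P + min Q.
P'(u) = 6u + 12 vanishes at u ∈ {-2}; Q'(v) = 2v - 6 vanishes at v ∈ {3}.
Local minima of P (where P''>0): P(-2)=-12. Local minima of Q: Q(3)=-9.
So the global minimum of h is P(-2) + Q(3) = -12 − 9 = -21, attained at (-2, 3).

-21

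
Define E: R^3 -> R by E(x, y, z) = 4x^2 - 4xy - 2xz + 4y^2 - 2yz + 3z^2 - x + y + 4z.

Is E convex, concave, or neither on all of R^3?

E is quadratic, so its Hessian is the constant matrix H = [[8, -4, -2], [-4, 8, -2], [-2, -2, 6]].
Leading principal minors: 8, 48, 192.
All positive ⇒ H ≻ 0 ⇒ convex.

convex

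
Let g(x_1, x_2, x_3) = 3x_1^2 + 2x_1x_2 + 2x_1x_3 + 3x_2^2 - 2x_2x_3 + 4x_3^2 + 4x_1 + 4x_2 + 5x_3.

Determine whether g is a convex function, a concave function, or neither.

g is quadratic, so its Hessian is the constant matrix H = [[6, 2, 2], [2, 6, -2], [2, -2, 8]].
Leading principal minors: 6, 32, 192.
All positive ⇒ H ≻ 0 ⇒ convex.

convex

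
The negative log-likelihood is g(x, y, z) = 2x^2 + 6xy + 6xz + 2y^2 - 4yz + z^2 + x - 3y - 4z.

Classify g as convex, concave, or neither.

neither

g is quadratic, so its Hessian is the constant matrix H = [[4, 6, 6], [6, 4, -4], [6, -4, 2]].
Leading principal minors: 4, -20, -536.
Neither pattern holds ⇒ H is indefinite ⇒ neither convex nor concave.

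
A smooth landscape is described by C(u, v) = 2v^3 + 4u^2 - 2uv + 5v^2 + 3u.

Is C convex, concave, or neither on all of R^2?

The term 2v^3 is cubic, so the Hessian is not constant.
∂²C/∂v² = 12v + 10, which takes both signs as v varies (negative for sufficiently negative v). A diagonal entry of the Hessian changing sign means the Hessian is neither positive- nor negative-semidefinite on all of R^2.

neither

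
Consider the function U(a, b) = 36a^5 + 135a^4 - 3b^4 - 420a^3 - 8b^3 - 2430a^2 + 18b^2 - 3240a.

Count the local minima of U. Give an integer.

U separates as a function of a plus a function of b, so ∇U=0 decouples.
∂U/∂a = 180(a - 3)(a + 1)(a + 2)(a + 3) = 0 at a ∈ {-3, -2, -1, 3}; ∂U/∂b = -12b(b - 1)(b + 3) = 0 at b ∈ {-3, 0, 1}.
The Hessian is diagonal: diag(U_aa, U_bb). Second derivatives: U_aa(-3)=-2160, U_aa(-2)=900, U_aa(-1)=-1440, U_aa(3)=21600; U_bb(-3)=-144, U_bb(0)=36, U_bb(1)=-48.
Local minima occur where both diagonal entries positive: (-2, 0), (3, 0). Count: 2.

2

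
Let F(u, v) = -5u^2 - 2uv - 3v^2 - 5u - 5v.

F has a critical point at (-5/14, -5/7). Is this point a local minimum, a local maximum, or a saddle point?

local maximum

The Hessian of F is constant: H = [[-10, -2], [-2, -6]].
det(H) = (-10)·(-6) − (-2)² = 56.
det(H) > 0 and tr(H) = -16 < 0, so H is negative definite and the point is a local maximum.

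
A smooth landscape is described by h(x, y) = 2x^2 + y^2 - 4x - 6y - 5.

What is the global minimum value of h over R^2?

-16

h(x,y) separates as P(x) + Q(y) − 5, so its minimum is min P + min Q − 5.
P'(x) = 4x - 4 vanishes at x ∈ {1}; Q'(y) = 2y - 6 vanishes at y ∈ {3}.
Local minima of P (where P''>0): P(1)=-2. Local minima of Q: Q(3)=-9.
So the global minimum of h is P(1) + Q(3) − 5 = -2 − 9 − 5 = -16, attained at (1, 3).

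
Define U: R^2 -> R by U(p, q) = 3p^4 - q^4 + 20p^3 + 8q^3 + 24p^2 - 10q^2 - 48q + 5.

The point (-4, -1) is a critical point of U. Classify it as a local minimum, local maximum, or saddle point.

The mixed partial ∂²U/∂p∂q is 0, so the Hessian at any point is diag(U_pp, U_qq) = diag(12(3p^2 + 10p + 4), 4(-3q^2 + 12q - 5)).
At (-4, -1): H = diag(144, -80).
The eigenvalues have opposite signs, so H is indefinite: a saddle point.

saddle point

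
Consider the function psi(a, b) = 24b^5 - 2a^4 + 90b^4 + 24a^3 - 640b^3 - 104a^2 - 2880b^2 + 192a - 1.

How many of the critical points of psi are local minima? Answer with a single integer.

psi separates as a function of a plus a function of b, so ∇psi=0 decouples.
∂psi/∂a = -8(a - 4)(a - 3)(a - 2) = 0 at a ∈ {2, 3, 4}; ∂psi/∂b = 120b(b - 4)(b + 3)(b + 4) = 0 at b ∈ {-4, -3, 0, 4}.
The Hessian is diagonal: diag(psi_aa, psi_bb). Second derivatives: psi_aa(2)=-16, psi_aa(3)=8, psi_aa(4)=-16; psi_bb(-4)=-3840, psi_bb(-3)=2520, psi_bb(0)=-5760, psi_bb(4)=26880.
Local minima occur where both diagonal entries positive: (3, -3), (3, 4). Count: 2.

2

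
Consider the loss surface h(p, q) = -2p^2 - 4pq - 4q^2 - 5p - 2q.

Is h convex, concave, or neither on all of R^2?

h is quadratic, so its Hessian is the constant matrix H = [[-4, -4], [-4, -8]].
det(H) = 16, tr(H) = -12.
det(H) > 0 and tr(H) < 0, so H is negative definite everywhere: concave.

concave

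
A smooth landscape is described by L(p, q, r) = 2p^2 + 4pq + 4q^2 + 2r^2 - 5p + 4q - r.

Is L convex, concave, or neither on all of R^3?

L is quadratic, so its Hessian is the constant matrix H = [[4, 4, 0], [4, 8, 0], [0, 0, 4]].
Leading principal minors: 4, 16, 64.
All positive ⇒ H ≻ 0 ⇒ convex.

convex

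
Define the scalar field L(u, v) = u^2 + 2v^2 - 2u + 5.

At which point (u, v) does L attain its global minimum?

(1, 0)

L(u,v) separates as P(u) + Q(v) + 5, so its minimum is min P + min Q + 5.
P'(u) = 2u - 2 vanishes at u ∈ {1}; Q'(v) = 4v vanishes at v ∈ {0}.
Local minima of P (where P''>0): P(1)=-1. Local minima of Q: Q(0)=0.
So the global minimum of L is P(1) + Q(0) + 5 = -1 + 0 + 5 = 4, attained at (1, 0).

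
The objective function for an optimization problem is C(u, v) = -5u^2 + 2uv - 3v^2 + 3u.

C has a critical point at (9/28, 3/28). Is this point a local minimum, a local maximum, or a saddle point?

The Hessian of C is constant: H = [[-10, 2], [2, -6]].
det(H) = (-10)·(-6) − 2² = 56.
det(H) > 0 and tr(H) = -16 < 0, so H is negative definite and the point is a local maximum.

local maximum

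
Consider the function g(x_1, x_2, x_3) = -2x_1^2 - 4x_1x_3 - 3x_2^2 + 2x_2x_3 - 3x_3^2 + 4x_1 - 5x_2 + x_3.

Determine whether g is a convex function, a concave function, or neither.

g is quadratic, so its Hessian is the constant matrix H = [[-4, 0, -4], [0, -6, 2], [-4, 2, -6]].
Leading principal minors: -4, 24, -32.
Signs alternate −, +, − ⇒ H ≺ 0 ⇒ concave.

concave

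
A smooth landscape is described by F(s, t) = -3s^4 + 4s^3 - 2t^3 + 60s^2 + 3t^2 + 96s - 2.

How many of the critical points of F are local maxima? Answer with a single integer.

F separates as a function of s plus a function of t, so ∇F=0 decouples.
∂F/∂s = -12(s - 4)(s + 1)(s + 2) = 0 at s ∈ {-2, -1, 4}; ∂F/∂t = -6t(t - 1) = 0 at t ∈ {0, 1}.
The Hessian is diagonal: diag(F_ss, F_tt). Second derivatives: F_ss(-2)=-72, F_ss(-1)=60, F_ss(4)=-360; F_tt(0)=6, F_tt(1)=-6.
Local maxima occur where both diagonal entries negative: (-2, 1), (4, 1). Count: 2.

2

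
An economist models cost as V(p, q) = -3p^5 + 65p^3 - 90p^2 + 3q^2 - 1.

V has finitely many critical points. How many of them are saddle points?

V separates as a function of p plus a function of q, so ∇V=0 decouples.
∂V/∂p = -15p(p - 3)(p - 1)(p + 4) = 0 at p ∈ {-4, 0, 1, 3}; ∂V/∂q = 6q = 0 at q ∈ {0}.
The Hessian is diagonal: diag(V_pp, V_qq). Second derivatives: V_pp(-4)=2100, V_pp(0)=-180, V_pp(1)=150, V_pp(3)=-630; V_qq(0)=6.
Saddle points occur where the two diagonal entries have opposite signs: (0, 0), (3, 0). Count: 2.

2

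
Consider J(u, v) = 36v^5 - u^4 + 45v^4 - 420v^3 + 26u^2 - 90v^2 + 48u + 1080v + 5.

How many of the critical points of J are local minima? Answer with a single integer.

J separates as a function of u plus a function of v, so ∇J=0 decouples.
∂J/∂u = -4(u - 4)(u + 1)(u + 3) = 0 at u ∈ {-3, -1, 4}; ∂J/∂v = 180(v - 2)(v - 1)(v + 1)(v + 3) = 0 at v ∈ {-3, -1, 1, 2}.
The Hessian is diagonal: diag(J_uu, J_vv). Second derivatives: J_uu(-3)=-56, J_uu(-1)=40, J_uu(4)=-140; J_vv(-3)=-7200, J_vv(-1)=2160, J_vv(1)=-1440, J_vv(2)=2700.
Local minima occur where both diagonal entries positive: (-1, -1), (-1, 2). Count: 2.

2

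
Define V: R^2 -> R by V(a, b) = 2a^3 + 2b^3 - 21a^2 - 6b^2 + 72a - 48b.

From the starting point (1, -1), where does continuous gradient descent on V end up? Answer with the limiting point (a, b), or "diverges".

diverges

V is separable, so gradient descent decouples: a follows -∂V/∂a, b follows -∂V/∂b.
∂V/∂a = 6(a - 4)(a - 3); at a=1 this is 36, so a decreases.
∂V/∂b = 6(b - 4)(b + 2); at b=-1 this is -30, so b increases.
The a-coordinate has no critical point in that direction and runs off to infinity.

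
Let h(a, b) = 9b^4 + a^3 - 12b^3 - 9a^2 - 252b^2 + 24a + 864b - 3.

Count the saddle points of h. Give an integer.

3

h separates as a function of a plus a function of b, so ∇h=0 decouples.
∂h/∂a = 3(a - 4)(a - 2) = 0 at a ∈ {2, 4}; ∂h/∂b = 36(b - 3)(b - 2)(b + 4) = 0 at b ∈ {-4, 2, 3}.
The Hessian is diagonal: diag(h_aa, h_bb). Second derivatives: h_aa(2)=-6, h_aa(4)=6; h_bb(-4)=1512, h_bb(2)=-216, h_bb(3)=252.
Saddle points occur where the two diagonal entries have opposite signs: (2, -4), (2, 3), (4, 2). Count: 3.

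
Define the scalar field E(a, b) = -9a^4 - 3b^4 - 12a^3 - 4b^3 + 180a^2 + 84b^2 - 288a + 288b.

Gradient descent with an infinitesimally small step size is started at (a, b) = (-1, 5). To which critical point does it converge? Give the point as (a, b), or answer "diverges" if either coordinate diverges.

diverges

E is separable, so gradient descent decouples: a follows -∂E/∂a, b follows -∂E/∂b.
∂E/∂a = -36(a - 2)(a - 1)(a + 4); at a=-1 this is -648, so a increases.
∂E/∂b = -12(b - 4)(b + 2)(b + 3); at b=5 this is -672, so b increases.
The b-coordinate has no critical point in that direction and runs off to infinity.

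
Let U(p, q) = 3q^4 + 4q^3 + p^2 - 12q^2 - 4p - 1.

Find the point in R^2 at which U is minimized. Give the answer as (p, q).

U(p,q) separates as A(p) + B(q) − 1, so its minimum is min A + min B − 1.
A'(p) = 2p - 4 vanishes at p ∈ {2}; B'(q) = 12q(q - 1)(q + 2) vanishes at q ∈ {-2, 0, 1}.
Local minima of A (where A''>0): A(2)=-4. Local minima of B: B(-2)=-32, B(1)=-5.
So the global minimum of U is A(2) + B(-2) − 1 = -4 − 32 − 1 = -37, attained at (2, -2).

(2, -2)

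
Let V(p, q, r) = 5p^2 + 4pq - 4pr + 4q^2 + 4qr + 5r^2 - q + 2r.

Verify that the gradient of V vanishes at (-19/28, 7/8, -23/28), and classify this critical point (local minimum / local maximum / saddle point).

local minimum

∇V = (10p + 4q - 4r, 4p + 8q + 4r - 1, -4p + 4q + 10r + 2); substituting (-19/28, 7/8, -23/28) gives ∇V = (0, 0, 0), so (-19/28, 7/8, -23/28) is indeed a critical point.
The Hessian is constant: H = [[10, 4, -4], [4, 8, 4], [-4, 4, 10]].
Leading principal minors: Δ₁ = 10, Δ₂ = 64, Δ₃ = 224.
All leading minors are positive, so H is positive definite: a local minimum.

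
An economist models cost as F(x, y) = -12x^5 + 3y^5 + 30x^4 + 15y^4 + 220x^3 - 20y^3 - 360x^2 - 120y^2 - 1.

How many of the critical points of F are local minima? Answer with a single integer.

F separates as a function of x plus a function of y, so ∇F=0 decouples.
∂F/∂x = -60x(x - 4)(x - 1)(x + 3) = 0 at x ∈ {-3, 0, 1, 4}; ∂F/∂y = 15y(y - 2)(y + 2)(y + 4) = 0 at y ∈ {-4, -2, 0, 2}.
The Hessian is diagonal: diag(F_xx, F_yy). Second derivatives: F_xx(-3)=5040, F_xx(0)=-720, F_xx(1)=720, F_xx(4)=-5040; F_yy(-4)=-720, F_yy(-2)=240, F_yy(0)=-240, F_yy(2)=720.
Local minima occur where both diagonal entries positive: (-3, -2), (-3, 2), (1, -2), (1, 2). Count: 4.

4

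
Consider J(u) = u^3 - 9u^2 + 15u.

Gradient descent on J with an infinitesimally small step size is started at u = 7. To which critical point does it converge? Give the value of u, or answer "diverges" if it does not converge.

5

J'(u) = 3(u - 5)(u - 1), so J'(7) = 36.
Gradient descent moves in the -J' direction, i.e. u is decreasing.
The nearest critical point in that direction is u = 5, where J'' = 12 > 0 (a local minimum). The iterate converges there.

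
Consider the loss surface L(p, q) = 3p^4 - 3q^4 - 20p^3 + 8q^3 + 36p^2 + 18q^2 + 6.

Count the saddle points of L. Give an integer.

5

L separates as a function of p plus a function of q, so ∇L=0 decouples.
∂L/∂p = 12p(p - 3)(p - 2) = 0 at p ∈ {0, 2, 3}; ∂L/∂q = -12q(q - 3)(q + 1) = 0 at q ∈ {-1, 0, 3}.
The Hessian is diagonal: diag(L_pp, L_qq). Second derivatives: L_pp(0)=72, L_pp(2)=-24, L_pp(3)=36; L_qq(-1)=-48, L_qq(0)=36, L_qq(3)=-144.
Saddle points occur where the two diagonal entries have opposite signs: (0, -1), (0, 3), (2, 0), (3, -1), (3, 3). Count: 5.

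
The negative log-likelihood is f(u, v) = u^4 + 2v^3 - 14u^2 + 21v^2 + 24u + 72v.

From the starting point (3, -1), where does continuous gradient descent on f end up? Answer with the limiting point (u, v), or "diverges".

(2, -3)

f is separable, so gradient descent decouples: u follows -∂f/∂u, v follows -∂f/∂v.
∂f/∂u = 4(u - 2)(u - 1)(u + 3); at u=3 this is 48, so u decreases.
∂f/∂v = 6(v + 3)(v + 4); at v=-1 this is 36, so v decreases.
u converges to its nearest critical value 2 (a local min of the u-part); v converges to -3. The iterate converges to (2, -3).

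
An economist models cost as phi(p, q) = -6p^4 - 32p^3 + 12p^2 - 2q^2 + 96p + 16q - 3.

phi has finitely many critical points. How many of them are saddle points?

1

phi separates as a function of p plus a function of q, so ∇phi=0 decouples.
∂phi/∂p = -24(p - 1)(p + 1)(p + 4) = 0 at p ∈ {-4, -1, 1}; ∂phi/∂q = -4(q - 4) = 0 at q ∈ {4}.
The Hessian is diagonal: diag(phi_pp, phi_qq). Second derivatives: phi_pp(-4)=-360, phi_pp(-1)=144, phi_pp(1)=-240; phi_qq(4)=-4.
Saddle points occur where the two diagonal entries have opposite signs: (-1, 4). Count: 1.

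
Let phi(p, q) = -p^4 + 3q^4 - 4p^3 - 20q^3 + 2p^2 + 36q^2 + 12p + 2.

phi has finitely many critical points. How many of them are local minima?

phi separates as a function of p plus a function of q, so ∇phi=0 decouples.
∂phi/∂p = -4(p - 1)(p + 1)(p + 3) = 0 at p ∈ {-3, -1, 1}; ∂phi/∂q = 12q(q - 3)(q - 2) = 0 at q ∈ {0, 2, 3}.
The Hessian is diagonal: diag(phi_pp, phi_qq). Second derivatives: phi_pp(-3)=-32, phi_pp(-1)=16, phi_pp(1)=-32; phi_qq(0)=72, phi_qq(2)=-24, phi_qq(3)=36.
Local minima occur where both diagonal entries positive: (-1, 0), (-1, 3). Count: 2.

2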